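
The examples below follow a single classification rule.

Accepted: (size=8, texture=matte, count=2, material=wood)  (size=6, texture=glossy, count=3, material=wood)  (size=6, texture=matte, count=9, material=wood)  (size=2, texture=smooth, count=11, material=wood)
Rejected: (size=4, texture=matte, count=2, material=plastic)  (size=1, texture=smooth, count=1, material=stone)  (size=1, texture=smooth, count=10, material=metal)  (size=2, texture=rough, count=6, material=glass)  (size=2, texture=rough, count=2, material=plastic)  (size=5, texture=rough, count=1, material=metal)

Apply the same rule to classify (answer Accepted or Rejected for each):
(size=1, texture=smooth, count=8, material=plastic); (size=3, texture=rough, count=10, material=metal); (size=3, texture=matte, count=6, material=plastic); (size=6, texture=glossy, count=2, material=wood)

The simplest hypothesis consistent with all the labels is: material is wood.
(size=1, texture=smooth, count=8, material=plastic): material is plastic — lacks this property, so Rejected. (size=3, texture=rough, count=10, material=metal): material is metal — lacks this property, so Rejected. (size=3, texture=matte, count=6, material=plastic): material is plastic — lacks this property, so Rejected. (size=6, texture=glossy, count=2, material=wood): material is wood — satisfies this, so Accepted.

Rejected, Rejected, Rejected, Accepted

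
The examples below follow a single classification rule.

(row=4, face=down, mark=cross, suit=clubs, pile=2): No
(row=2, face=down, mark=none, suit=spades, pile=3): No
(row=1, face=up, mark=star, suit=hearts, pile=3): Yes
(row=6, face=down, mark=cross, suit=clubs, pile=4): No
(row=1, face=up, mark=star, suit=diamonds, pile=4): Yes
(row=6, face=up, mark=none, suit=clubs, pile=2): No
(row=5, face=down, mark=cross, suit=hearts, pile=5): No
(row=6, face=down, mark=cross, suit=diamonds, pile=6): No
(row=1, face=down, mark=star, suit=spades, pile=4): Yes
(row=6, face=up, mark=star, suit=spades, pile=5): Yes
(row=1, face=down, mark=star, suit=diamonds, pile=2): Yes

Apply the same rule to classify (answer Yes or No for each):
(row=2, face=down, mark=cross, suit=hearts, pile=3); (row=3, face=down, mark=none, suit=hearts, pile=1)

No, No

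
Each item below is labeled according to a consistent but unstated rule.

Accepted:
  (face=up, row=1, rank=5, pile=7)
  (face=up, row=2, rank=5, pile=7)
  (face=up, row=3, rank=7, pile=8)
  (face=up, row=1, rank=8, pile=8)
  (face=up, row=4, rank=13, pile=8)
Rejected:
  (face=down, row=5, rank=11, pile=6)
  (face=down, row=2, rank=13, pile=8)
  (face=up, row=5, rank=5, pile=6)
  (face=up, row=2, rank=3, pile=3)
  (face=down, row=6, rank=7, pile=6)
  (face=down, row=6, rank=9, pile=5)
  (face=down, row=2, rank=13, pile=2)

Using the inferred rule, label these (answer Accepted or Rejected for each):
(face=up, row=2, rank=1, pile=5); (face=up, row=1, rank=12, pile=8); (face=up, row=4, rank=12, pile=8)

Rejected, Accepted, Accepted

The rule appears to be: face is up AND pile ≥ 7.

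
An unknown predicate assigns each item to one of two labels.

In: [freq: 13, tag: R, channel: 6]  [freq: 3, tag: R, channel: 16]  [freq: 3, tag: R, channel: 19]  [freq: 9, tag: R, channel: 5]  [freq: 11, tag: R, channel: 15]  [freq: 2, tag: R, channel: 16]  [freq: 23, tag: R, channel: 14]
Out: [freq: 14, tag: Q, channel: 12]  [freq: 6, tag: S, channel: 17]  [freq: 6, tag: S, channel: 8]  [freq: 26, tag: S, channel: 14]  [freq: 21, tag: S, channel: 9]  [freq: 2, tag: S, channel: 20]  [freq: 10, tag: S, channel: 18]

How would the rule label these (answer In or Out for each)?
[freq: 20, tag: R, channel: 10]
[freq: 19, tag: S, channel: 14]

In, Out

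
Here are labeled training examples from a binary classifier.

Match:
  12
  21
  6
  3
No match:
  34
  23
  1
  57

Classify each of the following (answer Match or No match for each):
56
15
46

No match, Match, No match

A rule that fits every label: multiple of 3 AND at most 21 — true of each 'Match' example, false of each 'No match' one.
56 → 56 = 3·18 + 2, 56 > 21 → No match. 15 → 15 = 3·5, 15 ≤ 21 → Match. 46 → 46 = 3·15 + 1, 46 > 21 → No match.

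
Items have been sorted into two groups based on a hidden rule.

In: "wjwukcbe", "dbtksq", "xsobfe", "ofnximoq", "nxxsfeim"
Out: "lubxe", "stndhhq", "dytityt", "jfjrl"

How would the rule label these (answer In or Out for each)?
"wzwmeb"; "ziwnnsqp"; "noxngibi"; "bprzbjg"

In, In, In, Out

The classifier is using: even length.
"wzwmeb": length 6 — has this property, so In.
"ziwnnsqp": length 8 — has this property, so In.
"noxngibi": length 8 — has this property, so In.
"bprzbjg": length 7 — does not satisfy this, so Out.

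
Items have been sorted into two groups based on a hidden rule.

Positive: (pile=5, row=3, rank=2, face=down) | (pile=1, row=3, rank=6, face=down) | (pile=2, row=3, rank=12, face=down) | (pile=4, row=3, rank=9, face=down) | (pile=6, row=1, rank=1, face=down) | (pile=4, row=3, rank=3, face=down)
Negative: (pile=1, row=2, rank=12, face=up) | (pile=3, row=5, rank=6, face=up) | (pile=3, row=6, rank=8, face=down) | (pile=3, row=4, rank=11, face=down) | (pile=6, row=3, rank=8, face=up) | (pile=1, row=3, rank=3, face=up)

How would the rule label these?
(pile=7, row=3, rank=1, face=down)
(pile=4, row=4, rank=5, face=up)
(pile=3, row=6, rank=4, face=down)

All 'Positive' examples share one property — face is down AND row ≤ 3 — and every 'Negative' example lacks it.
(pile=7, row=3, rank=1, face=down): Positive (face is down, row = 3). (pile=4, row=4, rank=5, face=up): Negative (face is up, row = 4). (pile=3, row=6, rank=4, face=down): Negative (face is down, row = 6).

Positive, Negative, Negative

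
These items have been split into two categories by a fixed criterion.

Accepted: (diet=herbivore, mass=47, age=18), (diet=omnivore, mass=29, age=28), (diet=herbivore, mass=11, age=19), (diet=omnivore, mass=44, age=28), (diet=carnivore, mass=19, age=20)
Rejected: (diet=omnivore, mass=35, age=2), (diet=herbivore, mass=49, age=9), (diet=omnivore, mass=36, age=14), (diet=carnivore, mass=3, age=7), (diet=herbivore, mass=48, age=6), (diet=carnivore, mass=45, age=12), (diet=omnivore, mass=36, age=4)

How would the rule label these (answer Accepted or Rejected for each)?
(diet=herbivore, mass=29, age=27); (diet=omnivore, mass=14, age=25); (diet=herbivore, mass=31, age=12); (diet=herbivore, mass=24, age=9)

Accepted, Accepted, Rejected, Rejected

All 'Accepted' examples share one property — age ≥ 18 — and every 'Rejected' example lacks it.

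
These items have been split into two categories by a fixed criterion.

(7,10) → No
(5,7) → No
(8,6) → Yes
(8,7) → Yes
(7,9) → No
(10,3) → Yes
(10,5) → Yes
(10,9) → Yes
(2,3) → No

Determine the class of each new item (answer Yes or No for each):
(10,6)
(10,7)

Yes, Yes

The common property of the 'Yes' items is: first > second. No 'No' item has it.
(10,6) — 10 > 6, hence Yes.
(10,7) — 10 > 7, hence Yes.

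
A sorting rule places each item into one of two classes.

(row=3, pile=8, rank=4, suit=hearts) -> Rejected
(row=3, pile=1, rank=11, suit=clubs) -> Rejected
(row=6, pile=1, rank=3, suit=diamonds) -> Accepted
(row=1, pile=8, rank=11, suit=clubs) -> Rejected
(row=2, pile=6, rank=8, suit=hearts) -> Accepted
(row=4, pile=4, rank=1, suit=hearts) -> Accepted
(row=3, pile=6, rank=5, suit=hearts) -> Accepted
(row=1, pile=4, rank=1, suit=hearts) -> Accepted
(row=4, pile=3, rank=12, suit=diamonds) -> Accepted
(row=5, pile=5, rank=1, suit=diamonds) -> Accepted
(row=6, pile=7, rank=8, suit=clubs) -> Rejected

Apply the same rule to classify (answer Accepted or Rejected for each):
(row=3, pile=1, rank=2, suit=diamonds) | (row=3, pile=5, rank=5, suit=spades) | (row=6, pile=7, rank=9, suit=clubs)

A rule that fits every label: pile ≤ 6 AND rank ≠ 11 — true of each 'Accepted' example, false of each 'Rejected' one.
(row=3, pile=1, rank=2, suit=diamonds) — pile = 1, rank = 2, hence Accepted.
(row=3, pile=5, rank=5, suit=spades) — pile = 5, rank = 5, hence Accepted.
(row=6, pile=7, rank=9, suit=clubs) — pile = 7, rank = 9, hence Rejected.

Accepted, Accepted, Rejected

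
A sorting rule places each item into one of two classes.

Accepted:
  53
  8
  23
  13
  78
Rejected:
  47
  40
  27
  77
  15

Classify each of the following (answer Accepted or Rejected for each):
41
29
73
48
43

Rejected, Rejected, Accepted, Accepted, Accepted

Looking at the examples, the only property every 'Accepted' case has and every 'Rejected' case lacks is: ≡ 3 (mod 5).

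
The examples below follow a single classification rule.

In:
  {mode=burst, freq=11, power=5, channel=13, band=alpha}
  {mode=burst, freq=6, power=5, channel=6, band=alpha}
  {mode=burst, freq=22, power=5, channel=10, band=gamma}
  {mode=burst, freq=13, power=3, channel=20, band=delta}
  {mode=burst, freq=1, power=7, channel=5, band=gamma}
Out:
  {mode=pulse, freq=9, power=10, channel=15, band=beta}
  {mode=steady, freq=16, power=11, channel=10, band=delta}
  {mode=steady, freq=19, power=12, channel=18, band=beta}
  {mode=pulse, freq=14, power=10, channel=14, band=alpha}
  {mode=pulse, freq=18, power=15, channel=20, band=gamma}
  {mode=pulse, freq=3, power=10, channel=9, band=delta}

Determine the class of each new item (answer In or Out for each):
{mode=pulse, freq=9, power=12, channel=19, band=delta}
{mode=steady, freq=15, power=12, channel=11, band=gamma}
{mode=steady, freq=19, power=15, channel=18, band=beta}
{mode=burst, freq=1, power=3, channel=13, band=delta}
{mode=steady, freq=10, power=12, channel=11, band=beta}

Out, Out, Out, In, Out

The simplest hypothesis consistent with all the labels is: mode is burst.
{mode=pulse, freq=9, power=12, channel=19, band=delta}: mode is pulse, does not satisfy this → Out.
{mode=steady, freq=15, power=12, channel=11, band=gamma}: mode is steady, does not satisfy this → Out.
{mode=steady, freq=19, power=15, channel=18, band=beta}: mode is steady, does not satisfy this → Out.
{mode=burst, freq=1, power=3, channel=13, band=delta}: mode is burst, matches → In.
{mode=steady, freq=10, power=12, channel=11, band=beta}: mode is steady, does not satisfy this → Out.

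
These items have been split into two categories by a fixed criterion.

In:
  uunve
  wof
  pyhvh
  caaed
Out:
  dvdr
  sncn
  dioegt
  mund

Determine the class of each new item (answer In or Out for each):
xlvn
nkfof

Out, In

The rule appears to be: odd length.
xlvn — length 4, hence Out. nkfof — length 5, hence In.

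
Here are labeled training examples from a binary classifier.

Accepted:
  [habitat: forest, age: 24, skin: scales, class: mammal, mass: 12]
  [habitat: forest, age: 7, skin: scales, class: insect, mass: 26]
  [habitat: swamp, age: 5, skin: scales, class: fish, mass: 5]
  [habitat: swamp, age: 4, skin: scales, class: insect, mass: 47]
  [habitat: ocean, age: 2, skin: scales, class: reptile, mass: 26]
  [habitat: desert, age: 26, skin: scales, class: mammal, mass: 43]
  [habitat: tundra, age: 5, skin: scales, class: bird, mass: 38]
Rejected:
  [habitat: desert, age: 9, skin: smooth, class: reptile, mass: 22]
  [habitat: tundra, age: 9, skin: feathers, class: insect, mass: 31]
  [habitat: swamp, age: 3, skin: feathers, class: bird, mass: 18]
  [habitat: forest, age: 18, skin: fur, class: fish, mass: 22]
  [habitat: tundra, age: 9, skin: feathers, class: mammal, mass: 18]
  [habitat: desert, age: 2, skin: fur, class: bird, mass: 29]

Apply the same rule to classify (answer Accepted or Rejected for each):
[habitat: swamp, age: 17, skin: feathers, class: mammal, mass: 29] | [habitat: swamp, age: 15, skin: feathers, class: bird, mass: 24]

Rejected, Rejected

One predicate separates the groups cleanly: skin is scales.
[habitat: swamp, age: 17, skin: feathers, class: mammal, mass: 29] → skin is feathers → Rejected.
[habitat: swamp, age: 15, skin: feathers, class: bird, mass: 24] → skin is feathers → Rejected.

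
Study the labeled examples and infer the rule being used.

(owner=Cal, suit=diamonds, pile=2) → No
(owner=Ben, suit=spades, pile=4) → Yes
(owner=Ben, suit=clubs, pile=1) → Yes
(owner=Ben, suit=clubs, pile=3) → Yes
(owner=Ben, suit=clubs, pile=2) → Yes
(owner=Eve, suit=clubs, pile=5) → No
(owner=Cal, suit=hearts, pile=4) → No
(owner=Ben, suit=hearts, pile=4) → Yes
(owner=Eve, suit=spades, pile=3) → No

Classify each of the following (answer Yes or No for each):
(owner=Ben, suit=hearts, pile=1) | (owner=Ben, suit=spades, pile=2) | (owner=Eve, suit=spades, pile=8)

Yes, Yes, No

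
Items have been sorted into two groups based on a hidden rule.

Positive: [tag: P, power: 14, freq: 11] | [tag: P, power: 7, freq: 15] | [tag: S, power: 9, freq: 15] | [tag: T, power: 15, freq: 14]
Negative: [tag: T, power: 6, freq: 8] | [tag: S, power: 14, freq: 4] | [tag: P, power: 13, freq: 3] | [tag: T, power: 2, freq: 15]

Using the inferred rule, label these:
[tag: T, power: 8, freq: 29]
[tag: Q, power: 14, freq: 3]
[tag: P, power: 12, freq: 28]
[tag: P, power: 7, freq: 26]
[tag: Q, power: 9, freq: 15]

Positive, Negative, Positive, Positive, Positive

The pattern is that an item is 'Positive' exactly when: freq ≥ 8 AND power ≥ 7.
[tag: T, power: 8, freq: 29]: Positive (freq = 29, power = 8).
[tag: Q, power: 14, freq: 3]: Negative (freq = 3, power = 14).
[tag: P, power: 12, freq: 28]: Positive (freq = 28, power = 12).
[tag: P, power: 7, freq: 26]: Positive (freq = 26, power = 7).
[tag: Q, power: 9, freq: 15]: Positive (freq = 15, power = 9).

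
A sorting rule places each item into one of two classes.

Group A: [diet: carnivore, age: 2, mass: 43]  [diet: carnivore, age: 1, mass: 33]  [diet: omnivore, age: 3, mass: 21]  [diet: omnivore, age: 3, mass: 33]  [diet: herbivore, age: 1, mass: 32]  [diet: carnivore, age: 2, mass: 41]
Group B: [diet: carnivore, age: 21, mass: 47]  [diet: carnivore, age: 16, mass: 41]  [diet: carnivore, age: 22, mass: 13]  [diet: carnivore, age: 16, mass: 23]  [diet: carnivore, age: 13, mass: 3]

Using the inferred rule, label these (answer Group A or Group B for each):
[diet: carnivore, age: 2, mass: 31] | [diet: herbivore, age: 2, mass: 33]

Group A, Group A

The simplest hypothesis consistent with all the labels is: age ≤ 3.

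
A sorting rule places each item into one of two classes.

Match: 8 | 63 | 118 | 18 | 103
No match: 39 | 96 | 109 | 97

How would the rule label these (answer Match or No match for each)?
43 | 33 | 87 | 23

Match, Match, No match, Match

The classifier is using: ≡ 3 (mod 5).
43: 43 mod 5 = 3 — matches, so Match.
33: 33 mod 5 = 3 — matches, so Match.
87: 87 mod 5 = 2 — fails the rule, so No match.
23: 23 mod 5 = 3 — matches, so Match.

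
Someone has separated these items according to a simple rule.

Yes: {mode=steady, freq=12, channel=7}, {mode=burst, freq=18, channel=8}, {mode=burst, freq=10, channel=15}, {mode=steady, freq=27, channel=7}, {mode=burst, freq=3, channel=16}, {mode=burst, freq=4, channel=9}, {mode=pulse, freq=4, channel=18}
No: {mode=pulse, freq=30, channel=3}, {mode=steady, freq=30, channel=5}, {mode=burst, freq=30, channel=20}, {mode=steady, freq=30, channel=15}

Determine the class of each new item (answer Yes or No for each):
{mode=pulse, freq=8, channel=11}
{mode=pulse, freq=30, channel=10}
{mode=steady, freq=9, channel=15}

Yes, No, Yes

The distinguishing property — freq ≤ 27 — holds for all the 'Yes' cases and none of the 'No' cases.
Yes: {mode=pulse, freq=8, channel=11}, since freq = 8.
No: {mode=pulse, freq=30, channel=10}, since freq = 30.
Yes: {mode=steady, freq=9, channel=15}, since freq = 9.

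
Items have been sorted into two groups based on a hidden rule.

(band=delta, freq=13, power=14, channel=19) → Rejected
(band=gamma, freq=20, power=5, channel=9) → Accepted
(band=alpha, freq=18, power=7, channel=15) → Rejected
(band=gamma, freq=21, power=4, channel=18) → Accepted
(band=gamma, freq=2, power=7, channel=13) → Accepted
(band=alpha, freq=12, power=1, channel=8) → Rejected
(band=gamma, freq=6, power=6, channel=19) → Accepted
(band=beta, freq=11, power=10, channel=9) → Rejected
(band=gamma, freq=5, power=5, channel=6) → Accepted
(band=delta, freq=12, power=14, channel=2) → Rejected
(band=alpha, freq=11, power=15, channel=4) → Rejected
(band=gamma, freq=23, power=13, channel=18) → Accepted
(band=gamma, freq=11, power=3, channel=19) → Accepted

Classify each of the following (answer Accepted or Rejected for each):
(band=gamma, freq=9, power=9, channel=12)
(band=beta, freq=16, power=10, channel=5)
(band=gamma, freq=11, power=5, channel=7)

Every 'Accepted' example satisfies: band is gamma. None of the 'Rejected' examples do.
(band=gamma, freq=9, power=9, channel=12): band is gamma, has this property → Accepted.
(band=beta, freq=16, power=10, channel=5): band is beta, doesn't qualify → Rejected.
(band=gamma, freq=11, power=5, channel=7): band is gamma, has this property → Accepted.

Accepted, Rejected, Accepted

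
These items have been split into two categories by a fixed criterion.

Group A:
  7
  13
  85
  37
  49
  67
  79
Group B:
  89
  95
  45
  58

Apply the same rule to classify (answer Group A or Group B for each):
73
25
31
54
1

The distinguishing property — ≡ 1 (mod 6) — holds for all the 'Group A' cases and none of the 'Group B' cases.
73 — 73 mod 6 = 1, hence Group A. 25 — 25 mod 6 = 1, hence Group A. 31 — 31 mod 6 = 1, hence Group A. 54 — 54 mod 6 = 0, hence Group B. 1 — 1 mod 6 = 1, hence Group A.

Group A, Group A, Group A, Group B, Group A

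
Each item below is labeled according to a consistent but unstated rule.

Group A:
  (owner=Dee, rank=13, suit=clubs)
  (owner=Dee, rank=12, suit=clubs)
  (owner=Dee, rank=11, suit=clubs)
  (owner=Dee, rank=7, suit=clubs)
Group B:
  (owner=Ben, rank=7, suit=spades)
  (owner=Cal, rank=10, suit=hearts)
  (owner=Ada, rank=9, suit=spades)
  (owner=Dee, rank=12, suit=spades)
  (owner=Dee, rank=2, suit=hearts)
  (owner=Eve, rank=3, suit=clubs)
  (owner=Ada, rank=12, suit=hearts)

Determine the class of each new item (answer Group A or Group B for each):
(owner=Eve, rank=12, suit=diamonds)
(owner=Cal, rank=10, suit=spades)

Group B, Group B

Rule: owner is Dee AND suit is clubs. This holds for each 'Group A' example and fails for each 'Group B' one.
(owner=Eve, rank=12, suit=diamonds) — owner is Eve, suit is diamonds, hence Group B. (owner=Cal, rank=10, suit=spades) — owner is Cal, suit is spades, hence Group B.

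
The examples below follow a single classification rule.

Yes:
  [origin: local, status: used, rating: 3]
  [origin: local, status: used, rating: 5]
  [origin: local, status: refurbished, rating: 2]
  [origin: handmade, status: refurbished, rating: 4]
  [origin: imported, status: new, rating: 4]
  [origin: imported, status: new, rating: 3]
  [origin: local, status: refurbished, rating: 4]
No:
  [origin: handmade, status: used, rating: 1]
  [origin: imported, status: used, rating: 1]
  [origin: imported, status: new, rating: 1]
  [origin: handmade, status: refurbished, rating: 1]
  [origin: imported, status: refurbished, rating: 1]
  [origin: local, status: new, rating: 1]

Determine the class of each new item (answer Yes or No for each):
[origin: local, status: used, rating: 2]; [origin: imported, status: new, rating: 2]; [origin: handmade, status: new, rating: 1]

Yes, Yes, No

'Yes' ⟺ rating ≥ 2.
Yes: [origin: local, status: used, rating: 2], since rating = 2.
Yes: [origin: imported, status: new, rating: 2], since rating = 2.
No: [origin: handmade, status: new, rating: 1], since rating = 1.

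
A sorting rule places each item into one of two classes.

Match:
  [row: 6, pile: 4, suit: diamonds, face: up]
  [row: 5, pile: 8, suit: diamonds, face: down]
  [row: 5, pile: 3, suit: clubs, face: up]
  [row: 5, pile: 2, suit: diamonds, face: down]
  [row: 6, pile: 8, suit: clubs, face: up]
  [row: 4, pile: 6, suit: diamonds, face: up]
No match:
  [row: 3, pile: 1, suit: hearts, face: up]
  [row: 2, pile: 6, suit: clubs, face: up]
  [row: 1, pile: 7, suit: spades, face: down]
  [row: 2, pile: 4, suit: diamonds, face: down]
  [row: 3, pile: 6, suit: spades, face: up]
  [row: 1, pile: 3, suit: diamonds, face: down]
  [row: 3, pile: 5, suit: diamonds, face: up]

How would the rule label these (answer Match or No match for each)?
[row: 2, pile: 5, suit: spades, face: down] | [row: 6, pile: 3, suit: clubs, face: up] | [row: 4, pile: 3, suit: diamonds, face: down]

The rule appears to be: row ≥ 4.
[row: 2, pile: 5, suit: spades, face: down]: row = 2, doesn't qualify → No match. [row: 6, pile: 3, suit: clubs, face: up]: row = 6, fits → Match. [row: 4, pile: 3, suit: diamonds, face: down]: row = 4, fits → Match.

No match, Match, Match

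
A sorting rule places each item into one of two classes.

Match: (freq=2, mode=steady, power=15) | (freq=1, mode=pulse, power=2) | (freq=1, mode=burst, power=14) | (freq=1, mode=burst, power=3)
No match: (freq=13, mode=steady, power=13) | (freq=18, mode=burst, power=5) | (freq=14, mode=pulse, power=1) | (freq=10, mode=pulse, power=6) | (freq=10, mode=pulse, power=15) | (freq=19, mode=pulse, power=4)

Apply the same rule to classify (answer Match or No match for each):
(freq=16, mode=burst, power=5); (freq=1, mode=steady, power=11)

No match, Match

Rule: freq ≤ 2. This holds for each 'Match' example and fails for each 'No match' one.
(freq=16, mode=burst, power=5): freq = 16 — does not pass, so No match. (freq=1, mode=steady, power=11): freq = 1 — checks out, so Match.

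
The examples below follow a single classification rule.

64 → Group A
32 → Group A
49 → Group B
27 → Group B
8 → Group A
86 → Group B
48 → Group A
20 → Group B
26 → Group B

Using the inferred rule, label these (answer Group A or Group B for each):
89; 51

'Group A' ⟺ multiple of 8.

Group B, Group B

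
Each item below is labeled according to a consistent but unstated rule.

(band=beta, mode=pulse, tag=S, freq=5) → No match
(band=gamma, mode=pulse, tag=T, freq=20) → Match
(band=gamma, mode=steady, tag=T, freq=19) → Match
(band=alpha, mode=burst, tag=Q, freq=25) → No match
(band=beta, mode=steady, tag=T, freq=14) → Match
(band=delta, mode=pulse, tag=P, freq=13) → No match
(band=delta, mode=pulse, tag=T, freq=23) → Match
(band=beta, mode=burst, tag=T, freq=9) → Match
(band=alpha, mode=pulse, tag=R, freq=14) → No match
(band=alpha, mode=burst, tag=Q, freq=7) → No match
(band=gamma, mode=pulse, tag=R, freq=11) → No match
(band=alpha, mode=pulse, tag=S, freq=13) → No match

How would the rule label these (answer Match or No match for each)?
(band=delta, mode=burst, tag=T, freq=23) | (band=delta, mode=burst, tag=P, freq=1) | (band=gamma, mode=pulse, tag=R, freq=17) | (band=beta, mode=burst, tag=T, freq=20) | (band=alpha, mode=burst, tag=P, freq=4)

Match, No match, No match, Match, No match

One predicate separates the groups cleanly: tag is T.
(band=delta, mode=burst, tag=T, freq=23): tag is T, meets the rule → Match.
(band=delta, mode=burst, tag=P, freq=1): tag is P, does not pass → No match.
(band=gamma, mode=pulse, tag=R, freq=17): tag is R, does not pass → No match.
(band=beta, mode=burst, tag=T, freq=20): tag is T, meets the rule → Match.
(band=alpha, mode=burst, tag=P, freq=4): tag is P, does not pass → No match.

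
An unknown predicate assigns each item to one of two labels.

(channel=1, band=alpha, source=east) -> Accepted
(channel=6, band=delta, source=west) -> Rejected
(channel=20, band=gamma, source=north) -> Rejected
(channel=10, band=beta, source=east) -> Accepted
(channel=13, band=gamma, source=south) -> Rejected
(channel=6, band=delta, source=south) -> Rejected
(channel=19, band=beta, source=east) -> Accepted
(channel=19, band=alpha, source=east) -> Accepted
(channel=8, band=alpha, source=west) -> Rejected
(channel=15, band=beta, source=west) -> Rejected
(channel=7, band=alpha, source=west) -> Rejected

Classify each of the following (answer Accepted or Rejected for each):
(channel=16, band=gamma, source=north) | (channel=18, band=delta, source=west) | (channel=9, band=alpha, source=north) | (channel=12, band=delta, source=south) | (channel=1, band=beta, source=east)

The common property of the 'Accepted' items is: source is east. No 'Rejected' item has it.

Rejected, Rejected, Rejected, Rejected, Accepted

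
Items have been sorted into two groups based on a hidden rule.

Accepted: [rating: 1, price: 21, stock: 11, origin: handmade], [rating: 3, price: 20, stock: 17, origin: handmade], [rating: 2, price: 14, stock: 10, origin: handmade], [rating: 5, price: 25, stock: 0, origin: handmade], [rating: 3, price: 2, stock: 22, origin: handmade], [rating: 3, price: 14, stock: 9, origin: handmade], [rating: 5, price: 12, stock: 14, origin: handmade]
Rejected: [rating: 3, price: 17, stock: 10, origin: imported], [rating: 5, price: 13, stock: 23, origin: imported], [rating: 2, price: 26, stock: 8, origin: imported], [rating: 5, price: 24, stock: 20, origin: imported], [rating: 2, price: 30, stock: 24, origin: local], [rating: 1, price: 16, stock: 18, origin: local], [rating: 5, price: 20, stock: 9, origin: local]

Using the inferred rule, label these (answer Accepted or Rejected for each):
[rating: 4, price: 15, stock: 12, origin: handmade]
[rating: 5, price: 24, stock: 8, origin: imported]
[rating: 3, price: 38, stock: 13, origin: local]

Accepted, Rejected, Rejected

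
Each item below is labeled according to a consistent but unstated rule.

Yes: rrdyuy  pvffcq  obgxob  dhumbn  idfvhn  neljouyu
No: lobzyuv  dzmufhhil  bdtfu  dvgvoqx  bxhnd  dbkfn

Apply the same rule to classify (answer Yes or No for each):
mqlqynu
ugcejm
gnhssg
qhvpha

A rule that fits every label: even length — true of each 'Yes' example, false of each 'No' one.
mqlqynu: No (length 7).
ugcejm: Yes (length 6).
gnhssg: Yes (length 6).
qhvpha: Yes (length 6).

No, Yes, Yes, Yes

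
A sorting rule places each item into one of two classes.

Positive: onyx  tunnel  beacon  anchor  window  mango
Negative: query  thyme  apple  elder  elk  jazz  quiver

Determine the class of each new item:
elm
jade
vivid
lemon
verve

All 'Positive' examples share one property — contains 'n' — and every 'Negative' example lacks it.
elm — no 'n', hence Negative.
jade — no 'n', hence Negative.
vivid — no 'n', hence Negative.
lemon — has 'n', hence Positive.
verve — no 'n', hence Negative.

Negative, Negative, Negative, Positive, Negative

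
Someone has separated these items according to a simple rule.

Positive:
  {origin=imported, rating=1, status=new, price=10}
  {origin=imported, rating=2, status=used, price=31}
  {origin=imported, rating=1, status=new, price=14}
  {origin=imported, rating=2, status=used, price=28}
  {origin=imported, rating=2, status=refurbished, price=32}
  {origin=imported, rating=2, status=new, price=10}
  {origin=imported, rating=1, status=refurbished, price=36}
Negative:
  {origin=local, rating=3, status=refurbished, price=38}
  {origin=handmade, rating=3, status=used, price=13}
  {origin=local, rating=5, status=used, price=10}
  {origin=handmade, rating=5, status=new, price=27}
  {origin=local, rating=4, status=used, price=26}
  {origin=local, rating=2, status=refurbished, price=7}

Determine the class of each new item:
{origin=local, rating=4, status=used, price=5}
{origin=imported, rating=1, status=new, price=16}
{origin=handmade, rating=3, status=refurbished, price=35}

Looking at the examples, the only property every 'Positive' case has and every 'Negative' case lacks is: origin is imported.

Negative, Positive, Negative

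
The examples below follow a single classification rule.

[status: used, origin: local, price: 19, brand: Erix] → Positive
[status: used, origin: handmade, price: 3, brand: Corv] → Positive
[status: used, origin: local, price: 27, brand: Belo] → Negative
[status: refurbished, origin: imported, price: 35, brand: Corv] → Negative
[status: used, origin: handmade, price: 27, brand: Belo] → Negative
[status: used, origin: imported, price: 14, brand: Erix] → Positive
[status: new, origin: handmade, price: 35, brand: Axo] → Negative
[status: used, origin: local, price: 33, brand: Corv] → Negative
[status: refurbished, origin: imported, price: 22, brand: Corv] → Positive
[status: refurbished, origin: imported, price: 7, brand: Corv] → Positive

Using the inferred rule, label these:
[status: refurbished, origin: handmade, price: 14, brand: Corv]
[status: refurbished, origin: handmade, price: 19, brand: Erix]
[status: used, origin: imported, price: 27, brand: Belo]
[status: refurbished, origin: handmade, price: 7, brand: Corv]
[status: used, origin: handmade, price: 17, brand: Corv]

Positive, Positive, Negative, Positive, Positive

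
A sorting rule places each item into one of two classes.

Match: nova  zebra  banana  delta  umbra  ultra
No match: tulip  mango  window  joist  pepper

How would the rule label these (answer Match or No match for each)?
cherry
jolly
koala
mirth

Every 'Match' example satisfies: ends with 'a'. None of the 'No match' examples do.
No match: cherry, since ends with 'y'.
No match: jolly, since ends with 'y'.
Match: koala, since ends with 'a'.
No match: mirth, since ends with 'h'.

No match, No match, Match, No match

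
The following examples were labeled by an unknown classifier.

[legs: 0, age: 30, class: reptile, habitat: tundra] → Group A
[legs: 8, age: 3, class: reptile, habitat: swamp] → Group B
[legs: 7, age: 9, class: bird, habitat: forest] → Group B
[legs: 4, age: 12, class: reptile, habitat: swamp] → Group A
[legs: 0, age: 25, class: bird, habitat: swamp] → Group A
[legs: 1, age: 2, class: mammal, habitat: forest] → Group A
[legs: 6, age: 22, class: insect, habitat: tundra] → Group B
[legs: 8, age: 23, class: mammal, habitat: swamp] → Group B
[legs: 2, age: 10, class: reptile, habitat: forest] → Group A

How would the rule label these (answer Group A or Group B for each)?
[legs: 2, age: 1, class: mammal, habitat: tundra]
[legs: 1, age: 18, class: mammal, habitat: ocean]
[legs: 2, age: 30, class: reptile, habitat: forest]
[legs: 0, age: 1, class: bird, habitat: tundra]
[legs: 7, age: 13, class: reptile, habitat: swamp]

Group A, Group A, Group A, Group A, Group B

Every 'Group A' example satisfies: legs ≤ 4. None of the 'Group B' examples do.
[legs: 2, age: 1, class: mammal, habitat: tundra]: legs = 2 — qualifies, so Group A. [legs: 1, age: 18, class: mammal, habitat: ocean]: legs = 1 — qualifies, so Group A. [legs: 2, age: 30, class: reptile, habitat: forest]: legs = 2 — qualifies, so Group A. [legs: 0, age: 1, class: bird, habitat: tundra]: legs = 0 — qualifies, so Group A. [legs: 7, age: 13, class: reptile, habitat: swamp]: legs = 7 — fails the rule, so Group B.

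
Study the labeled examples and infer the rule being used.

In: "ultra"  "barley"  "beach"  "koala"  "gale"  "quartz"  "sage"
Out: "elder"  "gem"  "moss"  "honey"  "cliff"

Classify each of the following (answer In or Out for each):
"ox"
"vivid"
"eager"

The common property of the 'In' items is: contains 'a'. No 'Out' item has it.
"ox" → no 'a' → Out. "vivid" → no 'a' → Out. "eager" → has 'a' → In.

Out, Out, In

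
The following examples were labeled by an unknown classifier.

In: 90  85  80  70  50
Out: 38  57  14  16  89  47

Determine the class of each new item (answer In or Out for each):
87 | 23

Out, Out

All 'In' examples share one property — multiple of 5 — and every 'Out' example lacks it.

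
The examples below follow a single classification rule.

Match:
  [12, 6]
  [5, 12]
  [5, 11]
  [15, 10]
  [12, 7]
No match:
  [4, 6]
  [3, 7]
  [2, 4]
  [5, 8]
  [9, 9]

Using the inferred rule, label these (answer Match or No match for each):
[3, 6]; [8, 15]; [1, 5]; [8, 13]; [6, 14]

The pattern is that an item is 'Match' exactly when: max ≥ 10.

No match, Match, No match, Match, Match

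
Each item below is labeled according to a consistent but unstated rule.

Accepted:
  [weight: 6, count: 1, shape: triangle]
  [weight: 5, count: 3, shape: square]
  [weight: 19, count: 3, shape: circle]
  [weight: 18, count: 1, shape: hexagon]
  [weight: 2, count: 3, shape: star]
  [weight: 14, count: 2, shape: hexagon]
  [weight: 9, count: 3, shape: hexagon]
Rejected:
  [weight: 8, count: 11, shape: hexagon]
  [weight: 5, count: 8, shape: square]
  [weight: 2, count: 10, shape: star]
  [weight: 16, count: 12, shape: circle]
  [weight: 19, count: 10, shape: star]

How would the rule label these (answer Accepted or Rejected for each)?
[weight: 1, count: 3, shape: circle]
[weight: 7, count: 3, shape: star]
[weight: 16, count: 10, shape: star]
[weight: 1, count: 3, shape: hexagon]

Accepted, Accepted, Rejected, Accepted

All 'Accepted' examples share one property — count ≤ 3 — and every 'Rejected' example lacks it.
[weight: 1, count: 3, shape: circle]: count = 3 — passes, so Accepted.
[weight: 7, count: 3, shape: star]: count = 3 — passes, so Accepted.
[weight: 16, count: 10, shape: star]: count = 10 — does not satisfy this, so Rejected.
[weight: 1, count: 3, shape: hexagon]: count = 3 — passes, so Accepted.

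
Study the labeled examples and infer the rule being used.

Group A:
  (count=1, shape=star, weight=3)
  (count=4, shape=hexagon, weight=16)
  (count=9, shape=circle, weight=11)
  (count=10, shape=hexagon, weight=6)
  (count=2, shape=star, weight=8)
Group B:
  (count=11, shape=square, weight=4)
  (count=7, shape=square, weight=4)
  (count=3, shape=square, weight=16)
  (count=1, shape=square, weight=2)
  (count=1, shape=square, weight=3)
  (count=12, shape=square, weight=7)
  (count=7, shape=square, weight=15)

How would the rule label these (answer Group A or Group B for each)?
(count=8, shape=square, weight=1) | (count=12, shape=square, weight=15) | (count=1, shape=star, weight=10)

Group B, Group B, Group A

Rule: shape is not square. This holds for each 'Group A' example and fails for each 'Group B' one.
(count=8, shape=square, weight=1) — shape is square, hence Group B.
(count=12, shape=square, weight=15) — shape is square, hence Group B.
(count=1, shape=star, weight=10) — shape is star, hence Group A.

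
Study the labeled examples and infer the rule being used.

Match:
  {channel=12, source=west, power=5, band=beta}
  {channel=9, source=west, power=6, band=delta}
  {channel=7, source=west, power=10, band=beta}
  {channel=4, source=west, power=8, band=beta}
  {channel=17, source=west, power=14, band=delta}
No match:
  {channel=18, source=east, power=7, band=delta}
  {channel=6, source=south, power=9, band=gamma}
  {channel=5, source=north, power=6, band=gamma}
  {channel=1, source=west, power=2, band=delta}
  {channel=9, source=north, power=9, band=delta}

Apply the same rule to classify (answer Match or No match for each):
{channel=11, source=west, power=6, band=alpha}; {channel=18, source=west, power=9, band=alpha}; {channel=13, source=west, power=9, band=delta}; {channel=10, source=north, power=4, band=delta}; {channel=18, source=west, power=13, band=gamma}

Match, Match, Match, No match, Match

The distinguishing property — source is west AND power ≥ 5 — holds for all the 'Match' cases and none of the 'No match' cases.
{channel=11, source=west, power=6, band=alpha}: Match (source is west, power = 6).
{channel=18, source=west, power=9, band=alpha}: Match (source is west, power = 9).
{channel=13, source=west, power=9, band=delta}: Match (source is west, power = 9).
{channel=10, source=north, power=4, band=delta}: No match (source is north, power = 4).
{channel=18, source=west, power=13, band=gamma}: Match (source is west, power = 13).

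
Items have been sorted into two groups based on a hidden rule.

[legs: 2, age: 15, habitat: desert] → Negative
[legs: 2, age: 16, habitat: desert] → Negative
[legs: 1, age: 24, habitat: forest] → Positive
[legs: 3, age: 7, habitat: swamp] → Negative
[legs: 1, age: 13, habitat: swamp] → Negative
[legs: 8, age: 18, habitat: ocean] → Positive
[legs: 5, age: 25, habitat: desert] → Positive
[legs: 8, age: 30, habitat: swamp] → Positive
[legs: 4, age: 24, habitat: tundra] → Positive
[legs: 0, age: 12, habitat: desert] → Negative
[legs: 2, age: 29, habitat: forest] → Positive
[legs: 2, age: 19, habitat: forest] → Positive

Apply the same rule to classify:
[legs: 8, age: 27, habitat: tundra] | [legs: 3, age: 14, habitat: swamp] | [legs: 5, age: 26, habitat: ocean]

Positive, Negative, Positive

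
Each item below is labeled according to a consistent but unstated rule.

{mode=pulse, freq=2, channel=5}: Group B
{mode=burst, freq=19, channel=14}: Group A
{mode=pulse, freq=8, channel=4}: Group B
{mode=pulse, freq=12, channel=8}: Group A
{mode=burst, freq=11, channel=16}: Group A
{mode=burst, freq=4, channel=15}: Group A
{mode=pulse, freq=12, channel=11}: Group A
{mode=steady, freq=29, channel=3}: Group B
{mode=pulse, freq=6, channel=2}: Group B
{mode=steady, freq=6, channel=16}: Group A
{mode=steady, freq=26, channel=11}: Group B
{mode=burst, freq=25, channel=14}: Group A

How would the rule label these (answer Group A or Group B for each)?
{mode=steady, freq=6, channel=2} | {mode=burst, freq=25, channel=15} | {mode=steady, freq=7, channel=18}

Group B, Group A, Group A

The classifier is using: freq ≤ 25 AND channel ≥ 8.
{mode=steady, freq=6, channel=2}: freq = 6, channel = 2, lacks this property → Group B.
{mode=burst, freq=25, channel=15}: freq = 25, channel = 15, meets the rule → Group A.
{mode=steady, freq=7, channel=18}: freq = 7, channel = 18, meets the rule → Group A.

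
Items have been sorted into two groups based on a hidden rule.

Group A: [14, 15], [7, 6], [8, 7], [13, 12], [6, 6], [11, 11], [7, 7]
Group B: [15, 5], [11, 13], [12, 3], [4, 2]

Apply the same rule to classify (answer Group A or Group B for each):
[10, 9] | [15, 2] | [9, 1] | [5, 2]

Group A, Group B, Group B, Group B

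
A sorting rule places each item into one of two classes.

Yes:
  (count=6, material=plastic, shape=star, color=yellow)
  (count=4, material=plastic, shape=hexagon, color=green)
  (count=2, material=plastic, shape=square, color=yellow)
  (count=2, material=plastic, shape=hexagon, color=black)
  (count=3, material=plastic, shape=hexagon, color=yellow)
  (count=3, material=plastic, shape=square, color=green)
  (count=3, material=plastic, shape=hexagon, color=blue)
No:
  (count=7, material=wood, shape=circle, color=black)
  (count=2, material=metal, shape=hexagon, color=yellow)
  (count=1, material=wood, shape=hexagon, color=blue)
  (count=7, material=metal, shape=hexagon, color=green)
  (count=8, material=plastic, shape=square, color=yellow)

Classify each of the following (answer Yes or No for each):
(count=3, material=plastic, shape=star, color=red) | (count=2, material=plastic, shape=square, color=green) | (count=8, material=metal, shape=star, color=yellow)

Yes, Yes, No

A rule that fits every label: material is plastic AND count ≤ 6 — true of each 'Yes' example, false of each 'No' one.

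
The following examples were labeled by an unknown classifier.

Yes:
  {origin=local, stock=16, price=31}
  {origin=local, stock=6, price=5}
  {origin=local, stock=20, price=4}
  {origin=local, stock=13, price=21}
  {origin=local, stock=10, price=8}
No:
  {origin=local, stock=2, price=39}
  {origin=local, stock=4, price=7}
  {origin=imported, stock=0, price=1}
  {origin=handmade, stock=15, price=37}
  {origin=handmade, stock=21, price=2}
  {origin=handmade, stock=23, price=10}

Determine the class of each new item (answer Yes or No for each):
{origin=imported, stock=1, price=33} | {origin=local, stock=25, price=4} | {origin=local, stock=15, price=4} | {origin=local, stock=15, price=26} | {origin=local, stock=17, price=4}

Every 'Yes' example satisfies: origin is local AND stock ≥ 6. None of the 'No' examples do.
{origin=imported, stock=1, price=33}: No (origin is imported, stock = 1).
{origin=local, stock=25, price=4}: Yes (origin is local, stock = 25).
{origin=local, stock=15, price=4}: Yes (origin is local, stock = 15).
{origin=local, stock=15, price=26}: Yes (origin is local, stock = 15).
{origin=local, stock=17, price=4}: Yes (origin is local, stock = 17).

No, Yes, Yes, Yes, Yes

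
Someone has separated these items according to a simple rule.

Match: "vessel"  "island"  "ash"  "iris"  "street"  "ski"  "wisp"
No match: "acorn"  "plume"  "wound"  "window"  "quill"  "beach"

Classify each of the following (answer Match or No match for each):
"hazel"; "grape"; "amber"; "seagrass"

No match, No match, No match, Match

Rule: contains 's'. This holds for each 'Match' example and fails for each 'No match' one.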